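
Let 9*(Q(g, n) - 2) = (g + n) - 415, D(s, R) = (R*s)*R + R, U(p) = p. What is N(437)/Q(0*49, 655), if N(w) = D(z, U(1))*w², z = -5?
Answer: -1145814/43 ≈ -26647.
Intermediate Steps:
D(s, R) = R + s*R² (D(s, R) = s*R² + R = R + s*R²)
N(w) = -4*w² (N(w) = (1*(1 + 1*(-5)))*w² = (1*(1 - 5))*w² = (1*(-4))*w² = -4*w²)
Q(g, n) = -397/9 + g/9 + n/9 (Q(g, n) = 2 + ((g + n) - 415)/9 = 2 + (-415 + g + n)/9 = 2 + (-415/9 + g/9 + n/9) = -397/9 + g/9 + n/9)
N(437)/Q(0*49, 655) = (-4*437²)/(-397/9 + (0*49)/9 + (⅑)*655) = (-4*190969)/(-397/9 + (⅑)*0 + 655/9) = -763876/(-397/9 + 0 + 655/9) = -763876/86/3 = -763876*3/86 = -1145814/43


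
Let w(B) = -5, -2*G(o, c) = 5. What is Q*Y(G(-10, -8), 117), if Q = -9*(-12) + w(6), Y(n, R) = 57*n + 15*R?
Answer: 332175/2 ≈ 1.6609e+5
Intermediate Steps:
G(o, c) = -5/2 (G(o, c) = -½*5 = -5/2)
Y(n, R) = 15*R + 57*n
Q = 103 (Q = -9*(-12) - 5 = 108 - 5 = 103)
Q*Y(G(-10, -8), 117) = 103*(15*117 + 57*(-5/2)) = 103*(1755 - 285/2) = 103*(3225/2) = 332175/2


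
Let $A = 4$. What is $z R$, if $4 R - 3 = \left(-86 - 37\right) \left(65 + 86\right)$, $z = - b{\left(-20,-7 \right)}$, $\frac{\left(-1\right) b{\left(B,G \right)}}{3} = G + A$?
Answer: $\frac{83565}{2} \approx 41783.0$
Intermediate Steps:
$b{\left(B,G \right)} = -12 - 3 G$ ($b{\left(B,G \right)} = - 3 \left(G + 4\right) = - 3 \left(4 + G\right) = -12 - 3 G$)
$z = -9$ ($z = - (-12 - -21) = - (-12 + 21) = \left(-1\right) 9 = -9$)
$R = - \frac{9285}{2}$ ($R = \frac{3}{4} + \frac{\left(-86 - 37\right) \left(65 + 86\right)}{4} = \frac{3}{4} + \frac{\left(-123\right) 151}{4} = \frac{3}{4} + \frac{1}{4} \left(-18573\right) = \frac{3}{4} - \frac{18573}{4} = - \frac{9285}{2} \approx -4642.5$)
$z R = \left(-9\right) \left(- \frac{9285}{2}\right) = \frac{83565}{2}$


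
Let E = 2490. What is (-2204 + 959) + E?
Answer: 1245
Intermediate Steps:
(-2204 + 959) + E = (-2204 + 959) + 2490 = -1245 + 2490 = 1245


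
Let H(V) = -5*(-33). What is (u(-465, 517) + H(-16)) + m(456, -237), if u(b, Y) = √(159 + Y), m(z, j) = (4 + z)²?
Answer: 211791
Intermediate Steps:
H(V) = 165
(u(-465, 517) + H(-16)) + m(456, -237) = (√(159 + 517) + 165) + (4 + 456)² = (√676 + 165) + 460² = (26 + 165) + 211600 = 191 + 211600 = 211791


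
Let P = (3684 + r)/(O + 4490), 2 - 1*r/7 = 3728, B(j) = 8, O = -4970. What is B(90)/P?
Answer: 640/3733 ≈ 0.17144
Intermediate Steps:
r = -26082 (r = 14 - 7*3728 = 14 - 26096 = -26082)
P = 3733/80 (P = (3684 - 26082)/(-4970 + 4490) = -22398/(-480) = -22398*(-1/480) = 3733/80 ≈ 46.662)
B(90)/P = 8/(3733/80) = 8*(80/3733) = 640/3733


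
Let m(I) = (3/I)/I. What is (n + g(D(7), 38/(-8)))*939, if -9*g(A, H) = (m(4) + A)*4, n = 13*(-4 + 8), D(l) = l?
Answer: 549941/12 ≈ 45828.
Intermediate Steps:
m(I) = 3/I²
n = 52 (n = 13*4 = 52)
g(A, H) = -1/12 - 4*A/9 (g(A, H) = -(3/4² + A)*4/9 = -(3*(1/16) + A)*4/9 = -(3/16 + A)*4/9 = -(¾ + 4*A)/9 = -1/12 - 4*A/9)
(n + g(D(7), 38/(-8)))*939 = (52 + (-1/12 - 4/9*7))*939 = (52 + (-1/12 - 28/9))*939 = (52 - 115/36)*939 = (1757/36)*939 = 549941/12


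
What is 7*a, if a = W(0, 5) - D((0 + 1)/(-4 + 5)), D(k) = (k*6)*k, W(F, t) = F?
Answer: -42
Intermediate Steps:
D(k) = 6*k² (D(k) = (6*k)*k = 6*k²)
a = -6 (a = 0 - 6*((0 + 1)/(-4 + 5))² = 0 - 6*(1/1)² = 0 - 6*(1*1)² = 0 - 6*1² = 0 - 6 = -6)
7*a = 7*(-6) = -42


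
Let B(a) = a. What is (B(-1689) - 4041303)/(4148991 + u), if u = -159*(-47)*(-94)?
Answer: -1347664/1148843 ≈ -1.1731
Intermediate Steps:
u = -702462 (u = 7473*(-94) = -702462)
(B(-1689) - 4041303)/(4148991 + u) = (-1689 - 4041303)/(4148991 - 702462) = -4042992/3446529 = -4042992*1/3446529 = -1347664/1148843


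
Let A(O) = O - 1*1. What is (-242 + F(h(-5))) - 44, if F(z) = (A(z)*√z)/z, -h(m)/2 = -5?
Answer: -286 + 9*√10/10 ≈ -283.15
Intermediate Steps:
h(m) = 10 (h(m) = -2*(-5) = 10)
A(O) = -1 + O (A(O) = O - 1 = -1 + O)
F(z) = (-1 + z)/√z (F(z) = ((-1 + z)*√z)/z = (√z*(-1 + z))/z = (-1 + z)/√z)
(-242 + F(h(-5))) - 44 = (-242 + (-1 + 10)/√10) - 44 = (-242 + (√10/10)*9) - 44 = (-242 + 9*√10/10) - 44 = -286 + 9*√10/10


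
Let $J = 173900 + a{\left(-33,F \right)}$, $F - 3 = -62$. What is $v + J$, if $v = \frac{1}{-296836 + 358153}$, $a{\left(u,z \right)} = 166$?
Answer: $\frac{10673204923}{61317} \approx 1.7407 \cdot 10^{5}$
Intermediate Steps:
$F = -59$ ($F = 3 - 62 = -59$)
$v = \frac{1}{61317} \approx 1.6309 \cdot 10^{-5}$
$J = 174066$ ($J = 173900 + 166 = 174066$)
$v + J = \frac{1}{61317} + 174066 = \frac{10673204923}{61317}$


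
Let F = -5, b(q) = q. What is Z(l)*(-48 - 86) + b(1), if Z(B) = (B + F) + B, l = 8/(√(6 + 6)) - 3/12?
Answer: 738 - 1072*√3/3 ≈ 119.08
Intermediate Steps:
l = -¼ + 4*√3/3 (l = 8/(√12) - 3*1/12 = 8/((2*√3)) - ¼ = 8*(√3/6) - ¼ = 4*√3/3 - ¼ = -¼ + 4*√3/3 ≈ 2.0594)
Z(B) = -5 + 2*B (Z(B) = (B - 5) + B = (-5 + B) + B = -5 + 2*B)
Z(l)*(-48 - 86) + b(1) = (-5 + 2*(-¼ + 4*√3/3))*(-48 - 86) + 1 = (-5 + (-½ + 8*√3/3))*(-134) + 1 = (-11/2 + 8*√3/3)*(-134) + 1 = (737 - 1072*√3/3) + 1 = 738 - 1072*√3/3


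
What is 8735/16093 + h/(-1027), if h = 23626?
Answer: -371242373/16527511 ≈ -22.462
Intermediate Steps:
8735/16093 + h/(-1027) = 8735/16093 + 23626/(-1027) = 8735*(1/16093) + 23626*(-1/1027) = 8735/16093 - 23626/1027 = -371242373/16527511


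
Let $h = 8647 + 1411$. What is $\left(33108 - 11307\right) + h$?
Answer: $31859$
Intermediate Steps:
$h = 10058$
$\left(33108 - 11307\right) + h = \left(33108 - 11307\right) + 10058 = 21801 + 10058 = 31859$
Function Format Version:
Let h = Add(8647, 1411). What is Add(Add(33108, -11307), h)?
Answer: 31859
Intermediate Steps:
h = 10058
Add(Add(33108, -11307), h) = Add(Add(33108, -11307), 10058) = Add(21801, 10058) = 31859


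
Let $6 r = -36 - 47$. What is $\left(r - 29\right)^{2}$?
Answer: $\frac{66049}{36} \approx 1834.7$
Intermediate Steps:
$r = - \frac{83}{6}$ ($r = \frac{-36 - 47}{6} = \frac{1}{6} \left(-83\right) = - \frac{83}{6} \approx -13.833$)
$\left(r - 29\right)^{2} = \left(- \frac{83}{6} - 29\right)^{2} = \left(- \frac{257}{6}\right)^{2} = \frac{66049}{36}$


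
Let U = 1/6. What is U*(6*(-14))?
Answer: -14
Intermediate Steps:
U = ⅙ ≈ 0.16667
U*(6*(-14)) = (6*(-14))/6 = (⅙)*(-84) = -14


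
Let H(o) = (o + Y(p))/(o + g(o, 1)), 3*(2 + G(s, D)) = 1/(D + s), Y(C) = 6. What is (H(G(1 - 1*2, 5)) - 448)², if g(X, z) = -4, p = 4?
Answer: 1014868449/5041 ≈ 2.0132e+5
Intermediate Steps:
G(s, D) = -2 + 1/(3*(D + s))
H(o) = (6 + o)/(-4 + o) (H(o) = (o + 6)/(o - 4) = (6 + o)/(-4 + o))
(H(G(1 - 1*2, 5)) - 448)² = ((6 + (⅓ - 2*5 - 2*(1 - 1*2))/(5 + (1 - 1*2)))/(-4 + (⅓ - 2*5 - 2*(1 - 1*2))/(5 + (1 - 1*2))) - 448)² = ((6 + (⅓ - 10 - 2*(1 - 2))/(5 + (1 - 2)))/(-4 + (⅓ - 10 - 2*(1 - 2))/(5 + (1 - 2))) - 448)² = ((6 + (⅓ - 10 - 2*(-1))/(5 - 1))/(-4 + (⅓ - 10 - 2*(-1))/(5 - 1)) - 448)² = ((6 + (⅓ - 10 + 2)/4)/(-4 + (⅓ - 10 + 2)/4) - 448)² = ((6 + (¼)*(-23/3))/(-4 + (¼)*(-23/3)) - 448)² = ((6 - 23/12)/(-4 - 23/12) - 448)² = ((49/12)/(-71/12) - 448)² = (-12/71*49/12 - 448)² = (-49/71 - 448)² = (-31857/71)² = 1014868449/5041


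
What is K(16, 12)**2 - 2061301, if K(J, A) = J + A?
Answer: -2060517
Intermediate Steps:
K(J, A) = A + J
K(16, 12)**2 - 2061301 = (12 + 16)**2 - 2061301 = 28**2 - 2061301 = 784 - 2061301 = -2060517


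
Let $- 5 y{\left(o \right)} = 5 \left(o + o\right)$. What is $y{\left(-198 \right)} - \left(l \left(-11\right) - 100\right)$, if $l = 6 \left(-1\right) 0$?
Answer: $496$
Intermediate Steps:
$y{\left(o \right)} = - 2 o$ ($y{\left(o \right)} = - \frac{5 \left(o + o\right)}{5} = - \frac{5 \cdot 2 o}{5} = - \frac{10 o}{5} = - 2 o$)
$l = 0$ ($l = \left(-6\right) 0 = 0$)
$y{\left(-198 \right)} - \left(l \left(-11\right) - 100\right) = \left(-2\right) \left(-198\right) - \left(0 \left(-11\right) - 100\right) = 396 - \left(0 - 100\right) = 396 - -100 = 396 + 100 = 496$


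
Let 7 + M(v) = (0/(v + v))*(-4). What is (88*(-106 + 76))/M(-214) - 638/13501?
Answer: 35638174/94507 ≈ 377.10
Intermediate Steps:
M(v) = -7 (M(v) = -7 + (0/(v + v))*(-4) = -7 + (0/(2*v))*(-4) = -7 + ((1/(2*v))*0)*(-4) = -7 + 0*(-4) = -7 + 0 = -7)
(88*(-106 + 76))/M(-214) - 638/13501 = (88*(-106 + 76))/(-7) - 638/13501 = (88*(-30))*(-1/7) - 638*1/13501 = -2640*(-1/7) - 638/13501 = 2640/7 - 638/13501 = 35638174/94507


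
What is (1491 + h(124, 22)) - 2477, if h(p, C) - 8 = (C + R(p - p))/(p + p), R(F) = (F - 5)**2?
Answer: -242497/248 ≈ -977.81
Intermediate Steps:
R(F) = (-5 + F)**2
h(p, C) = 8 + (25 + C)/(2*p) (h(p, C) = 8 + (C + (-5 + (p - p))**2)/(p + p) = 8 + (C + (-5 + 0)**2)/((2*p)) = 8 + (C + (-5)**2)*(1/(2*p)) = 8 + (C + 25)*(1/(2*p)) = 8 + (25 + C)*(1/(2*p)) = 8 + (25 + C)/(2*p))
(1491 + h(124, 22)) - 2477 = (1491 + (1/2)*(25 + 22 + 16*124)/124) - 2477 = (1491 + (1/2)*(1/124)*(25 + 22 + 1984)) - 2477 = (1491 + (1/2)*(1/124)*2031) - 2477 = (1491 + 2031/248) - 2477 = 371799/248 - 2477 = -242497/248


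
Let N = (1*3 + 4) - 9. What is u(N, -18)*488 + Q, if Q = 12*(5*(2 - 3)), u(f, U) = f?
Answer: -1036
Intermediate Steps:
N = -2 (N = (3 + 4) - 9 = 7 - 9 = -2)
Q = -60 (Q = 12*(5*(-1)) = 12*(-5) = -60)
u(N, -18)*488 + Q = -2*488 - 60 = -976 - 60 = -1036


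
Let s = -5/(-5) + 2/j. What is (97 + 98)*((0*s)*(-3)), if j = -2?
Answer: 0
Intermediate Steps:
s = 0 (s = -5/(-5) + 2/(-2) = -5*(-⅕) + 2*(-½) = 1 - 1 = 0)
(97 + 98)*((0*s)*(-3)) = (97 + 98)*((0*0)*(-3)) = 195*(0*(-3)) = 195*0 = 0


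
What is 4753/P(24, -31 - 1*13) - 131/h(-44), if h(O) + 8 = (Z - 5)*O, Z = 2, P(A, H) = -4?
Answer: -73737/62 ≈ -1189.3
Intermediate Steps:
h(O) = -8 - 3*O (h(O) = -8 + (2 - 5)*O = -8 - 3*O)
4753/P(24, -31 - 1*13) - 131/h(-44) = 4753/(-4) - 131/(-8 - 3*(-44)) = 4753*(-¼) - 131/(-8 + 132) = -4753/4 - 131/124 = -73737/62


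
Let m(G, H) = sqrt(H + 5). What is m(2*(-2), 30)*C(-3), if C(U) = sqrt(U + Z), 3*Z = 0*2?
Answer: I*sqrt(105) ≈ 10.247*I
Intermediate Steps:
m(G, H) = sqrt(5 + H)
Z = 0 (Z = (0*2)/3 = (1/3)*0 = 0)
C(U) = sqrt(U) (C(U) = sqrt(U + 0) = sqrt(U))
m(2*(-2), 30)*C(-3) = sqrt(5 + 30)*sqrt(-3) = sqrt(35)*(I*sqrt(3)) = I*sqrt(105)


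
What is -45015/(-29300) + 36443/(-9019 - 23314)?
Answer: 77538019/189471380 ≈ 0.40923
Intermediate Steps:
-45015/(-29300) + 36443/(-9019 - 23314) = -45015*(-1/29300) + 36443/(-32333) = 9003/5860 + 36443*(-1/32333) = 9003/5860 - 36443/32333 = 77538019/189471380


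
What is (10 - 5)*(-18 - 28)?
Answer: -230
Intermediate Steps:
(10 - 5)*(-18 - 28) = 5*(-46) = -230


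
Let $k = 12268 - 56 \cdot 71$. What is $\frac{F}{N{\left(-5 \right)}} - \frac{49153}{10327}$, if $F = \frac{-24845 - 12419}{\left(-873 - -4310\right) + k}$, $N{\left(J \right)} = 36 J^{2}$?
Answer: $- \frac{129812202157}{27253211175} \approx -4.7632$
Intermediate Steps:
$k = 8292$ ($k = 12268 - 3976 = 8292$)
$F = - \frac{37264}{11729}$ ($F = \frac{-24845 - 12419}{\left(-873 - -4310\right) + 8292} = - \frac{37264}{\left(-873 + 4310\right) + 8292} = - \frac{37264}{3437 + 8292} = - \frac{37264}{11729} \approx -3.1771$)
$\frac{F}{N{\left(-5 \right)}} - \frac{49153}{10327} = - \frac{37264}{11729 \cdot 36 \left(-5\right)^{2}} - \frac{49153}{10327} = - \frac{37264}{11729 \cdot 36 \cdot 25} - \frac{49153}{10327} = - \frac{37264}{11729 \cdot 900} - \frac{49153}{10327} = \left(- \frac{37264}{11729}\right) \frac{1}{900} - \frac{49153}{10327} = - \frac{9316}{2639025} - \frac{49153}{10327} = - \frac{129812202157}{27253211175}$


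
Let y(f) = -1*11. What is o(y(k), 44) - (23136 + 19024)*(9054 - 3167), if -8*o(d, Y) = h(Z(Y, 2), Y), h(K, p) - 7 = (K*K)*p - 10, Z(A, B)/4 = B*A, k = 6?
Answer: -1991019133/8 ≈ -2.4888e+8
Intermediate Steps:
y(f) = -11
Z(A, B) = 4*A*B (Z(A, B) = 4*(B*A) = 4*(A*B) = 4*A*B)
h(K, p) = -3 + p*K**2 (h(K, p) = 7 + ((K*K)*p - 10) = 7 + (K**2*p - 10) = 7 + (p*K**2 - 10) = 7 + (-10 + p*K**2) = -3 + p*K**2)
o(d, Y) = 3/8 - 8*Y**3 (o(d, Y) = -(-3 + Y*(4*Y*2)**2)/8 = -(-3 + Y*(8*Y)**2)/8 = -(-3 + Y*(64*Y**2))/8 = -(-3 + 64*Y**3)/8 = 3/8 - 8*Y**3)
o(y(k), 44) - (23136 + 19024)*(9054 - 3167) = (3/8 - 8*44**3) - (23136 + 19024)*(9054 - 3167) = (3/8 - 8*85184) - 42160*5887 = (3/8 - 681472) - 1*248195920 = -5451773/8 - 248195920 = -1991019133/8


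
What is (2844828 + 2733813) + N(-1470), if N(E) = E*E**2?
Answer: -3170944359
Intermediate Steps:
N(E) = E**3
(2844828 + 2733813) + N(-1470) = (2844828 + 2733813) + (-1470)**3 = 5578641 - 3176523000 = -3170944359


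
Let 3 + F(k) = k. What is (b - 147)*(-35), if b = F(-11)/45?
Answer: 46403/9 ≈ 5155.9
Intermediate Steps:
F(k) = -3 + k
b = -14/45 (b = (-3 - 11)/45 = -14*1/45 = -14/45 ≈ -0.31111)
(b - 147)*(-35) = (-14/45 - 147)*(-35) = -6629/45*(-35) = 46403/9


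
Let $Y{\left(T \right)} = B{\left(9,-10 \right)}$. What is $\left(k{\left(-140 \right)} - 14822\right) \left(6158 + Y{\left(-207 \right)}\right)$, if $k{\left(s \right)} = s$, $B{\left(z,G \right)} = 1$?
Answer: $-92150958$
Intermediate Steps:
$Y{\left(T \right)} = 1$
$\left(k{\left(-140 \right)} - 14822\right) \left(6158 + Y{\left(-207 \right)}\right) = \left(-140 - 14822\right) \left(6158 + 1\right) = \left(-14962\right) 6159 = -92150958$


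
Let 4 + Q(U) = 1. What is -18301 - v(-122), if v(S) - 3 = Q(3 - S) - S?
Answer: -18423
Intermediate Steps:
Q(U) = -3 (Q(U) = -4 + 1 = -3)
v(S) = -S (v(S) = 3 + (-3 - S) = -S)
-18301 - v(-122) = -18301 - (-1)*(-122) = -18301 - 1*122 = -18301 - 122 = -18423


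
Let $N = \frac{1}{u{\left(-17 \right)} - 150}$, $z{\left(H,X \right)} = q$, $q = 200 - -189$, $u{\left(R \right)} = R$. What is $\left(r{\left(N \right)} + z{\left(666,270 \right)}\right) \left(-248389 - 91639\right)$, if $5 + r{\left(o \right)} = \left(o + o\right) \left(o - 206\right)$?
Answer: $- \frac{3664883669096}{27889} \approx -1.3141 \cdot 10^{8}$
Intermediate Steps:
$q = 389$ ($q = 200 + 189 = 389$)
$z{\left(H,X \right)} = 389$
$N = - \frac{1}{167}$ ($N = \frac{1}{-17 - 150} = \frac{1}{-167} = - \frac{1}{167} \approx -0.005988$)
$r{\left(o \right)} = -5 + 2 o \left(-206 + o\right)$ ($r{\left(o \right)} = -5 + \left(o + o\right) \left(o - 206\right) = -5 + 2 o \left(-206 + o\right)$)
$\left(r{\left(N \right)} + z{\left(666,270 \right)}\right) \left(-248389 - 91639\right) = \left(\left(-5 - - \frac{412}{167} + 2 \left(- \frac{1}{167}\right)^{2}\right) + 389\right) \left(-248389 - 91639\right) = \left(\left(-5 + \frac{412}{167} + 2 \cdot \frac{1}{27889}\right) + 389\right) \left(-340028\right) = \left(\left(-5 + \frac{412}{167} + \frac{2}{27889}\right) + 389\right) \left(-340028\right) = \left(- \frac{70639}{27889} + 389\right) \left(-340028\right) = \frac{10778182}{27889} \left(-340028\right) = - \frac{3664883669096}{27889}$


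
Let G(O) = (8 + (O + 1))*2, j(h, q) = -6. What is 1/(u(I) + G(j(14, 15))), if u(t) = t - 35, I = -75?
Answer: -1/104 ≈ -0.0096154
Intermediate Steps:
G(O) = 18 + 2*O (G(O) = (8 + (1 + O))*2 = (9 + O)*2 = 18 + 2*O)
u(t) = -35 + t
1/(u(I) + G(j(14, 15))) = 1/((-35 - 75) + (18 + 2*(-6))) = 1/(-110 + (18 - 12)) = 1/(-110 + 6) = 1/(-104) = -1/104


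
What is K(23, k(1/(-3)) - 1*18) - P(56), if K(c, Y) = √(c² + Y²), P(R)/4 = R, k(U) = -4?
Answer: -224 + √1013 ≈ -192.17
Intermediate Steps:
P(R) = 4*R
K(c, Y) = √(Y² + c²)
K(23, k(1/(-3)) - 1*18) - P(56) = √((-4 - 1*18)² + 23²) - 4*56 = √((-4 - 18)² + 529) - 1*224 = √((-22)² + 529) - 224 = √(484 + 529) - 224 = √1013 - 224 = -224 + √1013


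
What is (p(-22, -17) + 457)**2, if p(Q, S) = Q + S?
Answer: 174724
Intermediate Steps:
(p(-22, -17) + 457)**2 = ((-22 - 17) + 457)**2 = (-39 + 457)**2 = 418**2 = 174724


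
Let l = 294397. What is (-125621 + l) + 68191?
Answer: 236967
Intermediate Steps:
(-125621 + l) + 68191 = (-125621 + 294397) + 68191 = 168776 + 68191 = 236967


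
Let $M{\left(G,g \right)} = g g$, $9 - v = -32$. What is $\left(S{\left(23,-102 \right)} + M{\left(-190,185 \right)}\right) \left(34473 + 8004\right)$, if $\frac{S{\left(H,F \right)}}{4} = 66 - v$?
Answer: $1458023025$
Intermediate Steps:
$v = 41$ ($v = 9 - -32 = 9 + 32 = 41$)
$S{\left(H,F \right)} = 100$ ($S{\left(H,F \right)} = 4 \left(66 - 41\right) = 4 \cdot 25 = 100$)
$M{\left(G,g \right)} = g^{2}$
$\left(S{\left(23,-102 \right)} + M{\left(-190,185 \right)}\right) \left(34473 + 8004\right) = \left(100 + 185^{2}\right) \left(34473 + 8004\right) = \left(100 + 34225\right) 42477 = 34325 \cdot 42477 = 1458023025$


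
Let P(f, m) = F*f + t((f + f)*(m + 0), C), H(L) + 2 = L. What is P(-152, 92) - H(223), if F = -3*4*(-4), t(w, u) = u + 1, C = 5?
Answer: -7511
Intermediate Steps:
H(L) = -2 + L
t(w, u) = 1 + u
F = 48 (F = -12*(-4) = 48)
P(f, m) = 6 + 48*f (P(f, m) = 48*f + (1 + 5) = 48*f + 6 = 6 + 48*f)
P(-152, 92) - H(223) = (6 + 48*(-152)) - (-2 + 223) = (6 - 7296) - 1*221 = -7290 - 221 = -7511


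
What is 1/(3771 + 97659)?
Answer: 1/101430 ≈ 9.8590e-6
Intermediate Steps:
1/(3771 + 97659) = 1/101430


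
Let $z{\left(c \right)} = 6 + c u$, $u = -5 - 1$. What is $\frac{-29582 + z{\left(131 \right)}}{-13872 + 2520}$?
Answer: $\frac{15181}{5676} \approx 2.6746$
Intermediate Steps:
$u = -6$ ($u = -5 - 1 = -6$)
$z{\left(c \right)} = 6 - 6 c$ ($z{\left(c \right)} = 6 + c \left(-6\right) = 6 - 6 c$)
$\frac{-29582 + z{\left(131 \right)}}{-13872 + 2520} = \frac{-29582 + \left(6 - 786\right)}{-13872 + 2520} = \frac{-29582 + \left(6 - 786\right)}{-11352} = \left(-29582 - 780\right) \left(- \frac{1}{11352}\right) = \left(-30362\right) \left(- \frac{1}{11352}\right) = \frac{15181}{5676}$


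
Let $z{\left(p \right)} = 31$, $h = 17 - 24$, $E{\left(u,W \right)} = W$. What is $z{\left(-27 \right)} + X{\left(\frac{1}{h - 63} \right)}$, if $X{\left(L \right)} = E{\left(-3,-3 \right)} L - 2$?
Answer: $\frac{2033}{70} \approx 29.043$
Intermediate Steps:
$h = -7$
$X{\left(L \right)} = -2 - 3 L$ ($X{\left(L \right)} = - 3 L - 2 = -2 - 3 L$)
$z{\left(-27 \right)} + X{\left(\frac{1}{h - 63} \right)} = 31 - \left(2 + \frac{3}{-7 - 63}\right) = 31 - \left(2 + \frac{3}{-70}\right) = 31 - \frac{137}{70} = \frac{2033}{70}$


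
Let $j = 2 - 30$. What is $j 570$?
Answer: $-15960$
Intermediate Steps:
$j = -28$ ($j = 2 - 30 = -28$)
$j 570 = \left(-28\right) 570 = -15960$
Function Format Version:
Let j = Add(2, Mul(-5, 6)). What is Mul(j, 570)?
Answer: -15960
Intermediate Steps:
j = -28 (j = Add(2, -30) = -28)
Mul(j, 570) = Mul(-28, 570) = -15960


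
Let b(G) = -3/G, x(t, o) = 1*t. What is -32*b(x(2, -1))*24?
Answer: 1152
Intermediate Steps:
x(t, o) = t
-32*b(x(2, -1))*24 = -(-96)/2*24 = -32*(-3/2)*24 = 48*24 = 1152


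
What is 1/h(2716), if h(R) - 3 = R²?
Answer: 1/7376659 ≈ 1.3556e-7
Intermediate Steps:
h(R) = 3 + R²
1/h(2716) = 1/(3 + 2716²) = 1/(3 + 7376656) = 1/7376659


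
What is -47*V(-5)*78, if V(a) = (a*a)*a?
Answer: 458250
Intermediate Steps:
V(a) = a³ (V(a) = a²*a = a³)
-47*V(-5)*78 = -47*(-5)³*78 = -47*(-125)*78 = 5875*78 = 458250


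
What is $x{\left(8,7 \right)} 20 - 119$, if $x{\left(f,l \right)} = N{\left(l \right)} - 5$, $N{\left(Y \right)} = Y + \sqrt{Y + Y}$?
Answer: $-79 + 20 \sqrt{14} \approx -4.1669$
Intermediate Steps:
$N{\left(Y \right)} = Y + \sqrt{2} \sqrt{Y}$ ($N{\left(Y \right)} = Y + \sqrt{2 Y} = Y + \sqrt{2} \sqrt{Y}$)
$x{\left(f,l \right)} = -5 + l + \sqrt{2} \sqrt{l}$ ($x{\left(f,l \right)} = \left(l + \sqrt{2} \sqrt{l}\right) - 5 = -5 + l + \sqrt{2} \sqrt{l}$)
$x{\left(8,7 \right)} 20 - 119 = \left(-5 + 7 + \sqrt{2} \sqrt{7}\right) 20 - 119 = \left(-5 + 7 + \sqrt{14}\right) 20 - 119 = \left(2 + \sqrt{14}\right) 20 - 119 = \left(40 + 20 \sqrt{14}\right) - 119 = -79 + 20 \sqrt{14}$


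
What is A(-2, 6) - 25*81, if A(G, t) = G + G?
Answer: -2029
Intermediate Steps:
A(G, t) = 2*G
A(-2, 6) - 25*81 = 2*(-2) - 25*81 = -4 - 2025 = -2029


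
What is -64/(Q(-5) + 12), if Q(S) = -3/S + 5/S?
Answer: -160/29 ≈ -5.5172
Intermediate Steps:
Q(S) = 2/S
-64/(Q(-5) + 12) = -64/(2/(-5) + 12) = -64/(2*(-⅕) + 12) = -64/(-⅖ + 12) = -64/(58/5) = (5/58)*(-64) = -160/29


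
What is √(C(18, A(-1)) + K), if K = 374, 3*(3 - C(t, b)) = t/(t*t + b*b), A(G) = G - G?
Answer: √122142/18 ≈ 19.416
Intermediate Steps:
A(G) = 0
C(t, b) = 3 - t/(3*(b² + t²)) (C(t, b) = 3 - t/(3*(t*t + b*b)) = 3 - t/(3*(t² + b²)) = 3 - t/(3*(b² + t²)))
√(C(18, A(-1)) + K) = √((3*0² + 3*18² - ⅓*18)/(0² + 18²) + 374) = √((3*0 + 3*324 - 6)/(0 + 324) + 374) = √((0 + 972 - 6)/324 + 374) = √((1/324)*966 + 374) = √(161/54 + 374) = √(20357/54) = √122142/18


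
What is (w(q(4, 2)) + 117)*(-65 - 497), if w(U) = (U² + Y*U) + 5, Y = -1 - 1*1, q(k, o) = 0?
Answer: -68564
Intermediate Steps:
Y = -2 (Y = -1 - 1 = -2)
w(U) = 5 + U² - 2*U (w(U) = (U² - 2*U) + 5 = 5 + U² - 2*U)
(w(q(4, 2)) + 117)*(-65 - 497) = ((5 + 0² - 2*0) + 117)*(-65 - 497) = ((5 + 0 + 0) + 117)*(-562) = (5 + 117)*(-562) = 122*(-562) = -68564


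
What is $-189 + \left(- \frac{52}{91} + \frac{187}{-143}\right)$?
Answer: $- \frac{17370}{91} \approx -190.88$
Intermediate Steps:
$-189 + \left(- \frac{52}{91} + \frac{187}{-143}\right) = -189 + \left(\left(-52\right) \frac{1}{91} + 187 \left(- \frac{1}{143}\right)\right) = -189 - \frac{171}{91} = - \frac{17370}{91}$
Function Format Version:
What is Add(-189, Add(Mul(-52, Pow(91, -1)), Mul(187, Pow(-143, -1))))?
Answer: Rational(-17370, 91) ≈ -190.88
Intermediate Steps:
Add(-189, Add(Mul(-52, Pow(91, -1)), Mul(187, Pow(-143, -1)))) = Add(-189, Add(Mul(-52, Rational(1, 91)), Mul(187, Rational(-1, 143)))) = Add(-189, Add(Rational(-4, 7), Rational(-17, 13))) = Add(-189, Rational(-171, 91)) = Rational(-17370, 91)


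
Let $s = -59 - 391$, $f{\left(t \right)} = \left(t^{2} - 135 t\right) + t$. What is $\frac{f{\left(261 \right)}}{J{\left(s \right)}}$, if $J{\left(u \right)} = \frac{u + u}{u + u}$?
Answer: $33147$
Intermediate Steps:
$f{\left(t \right)} = t^{2} - 134 t$
$s = -450$
$J{\left(u \right)} = 1$ ($J{\left(u \right)} = \frac{2 u}{2 u} = 2 u \frac{1}{2 u} = 1$)
$\frac{f{\left(261 \right)}}{J{\left(s \right)}} = \frac{261 \left(-134 + 261\right)}{1} = 261 \cdot 127 \cdot 1 = 33147 \cdot 1 = 33147$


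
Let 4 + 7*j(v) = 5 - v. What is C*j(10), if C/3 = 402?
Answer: -10854/7 ≈ -1550.6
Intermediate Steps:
C = 1206 (C = 3*402 = 1206)
j(v) = ⅐ - v/7 (j(v) = -4/7 + (5 - v)/7 = -4/7 + (5/7 - v/7) = ⅐ - v/7)
C*j(10) = 1206*(⅐ - ⅐*10) = 1206*(⅐ - 10/7) = 1206*(-9/7) = -10854/7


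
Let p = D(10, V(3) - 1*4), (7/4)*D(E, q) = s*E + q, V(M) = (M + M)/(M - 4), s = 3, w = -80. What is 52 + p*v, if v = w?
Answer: -6036/7 ≈ -862.29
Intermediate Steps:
V(M) = 2*M/(-4 + M) (V(M) = (2*M)/(-4 + M) = 2*M/(-4 + M))
v = -80
D(E, q) = 4*q/7 + 12*E/7 (D(E, q) = 4*(3*E + q)/7 = 4*(q + 3*E)/7 = 4*q/7 + 12*E/7)
p = 80/7 (p = 4*(2*3/(-4 + 3) - 1*4)/7 + (12/7)*10 = 4*(2*3/(-1) - 4)/7 + 120/7 = 4*(2*3*(-1) - 4)/7 + 120/7 = 4*(-6 - 4)/7 + 120/7 = (4/7)*(-10) + 120/7 = -40/7 + 120/7 = 80/7 ≈ 11.429)
52 + p*v = 52 + (80/7)*(-80) = 52 - 6400/7 = -6036/7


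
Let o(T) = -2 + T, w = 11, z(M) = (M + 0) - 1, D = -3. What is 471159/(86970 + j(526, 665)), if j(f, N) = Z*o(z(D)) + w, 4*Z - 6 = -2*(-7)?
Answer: 471159/86951 ≈ 5.4187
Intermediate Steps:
z(M) = -1 + M (z(M) = M - 1 = -1 + M)
Z = 5 (Z = 3/2 + (-2*(-7))/4 = 3/2 + (1/4)*14 = 3/2 + 7/2 = 5)
j(f, N) = -19 (j(f, N) = 5*(-2 + (-1 - 3)) + 11 = 5*(-2 - 4) + 11 = 5*(-6) + 11 = -30 + 11 = -19)
471159/(86970 + j(526, 665)) = 471159/(86970 - 19) = 471159/86951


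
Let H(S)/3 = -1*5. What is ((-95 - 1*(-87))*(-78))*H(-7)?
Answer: -9360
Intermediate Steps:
H(S) = -15 (H(S) = 3*(-1*5) = 3*(-5) = -15)
((-95 - 1*(-87))*(-78))*H(-7) = ((-95 - 1*(-87))*(-78))*(-15) = ((-95 + 87)*(-78))*(-15) = -8*(-78)*(-15) = 624*(-15) = -9360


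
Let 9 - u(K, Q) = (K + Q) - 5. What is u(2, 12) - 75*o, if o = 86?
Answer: -6450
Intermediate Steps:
u(K, Q) = 14 - K - Q (u(K, Q) = 9 - ((K + Q) - 5) = 9 - (-5 + K + Q) = 9 + (5 - K - Q) = 14 - K - Q)
u(2, 12) - 75*o = (14 - 1*2 - 1*12) - 75*86 = (14 - 2 - 12) - 6450 = 0 - 6450 = -6450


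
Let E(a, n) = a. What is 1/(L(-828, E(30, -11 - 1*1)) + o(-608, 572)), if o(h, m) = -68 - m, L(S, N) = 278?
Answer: -1/362 ≈ -0.0027624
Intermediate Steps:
1/(L(-828, E(30, -11 - 1*1)) + o(-608, 572)) = 1/(278 + (-68 - 1*572)) = 1/(278 + (-68 - 572)) = 1/(278 - 640) = 1/(-362) = -1/362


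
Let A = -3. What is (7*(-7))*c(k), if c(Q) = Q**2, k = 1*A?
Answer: -441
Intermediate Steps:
k = -3 (k = 1*(-3) = -3)
(7*(-7))*c(k) = (7*(-7))*(-3)**2 = -49*9 = -441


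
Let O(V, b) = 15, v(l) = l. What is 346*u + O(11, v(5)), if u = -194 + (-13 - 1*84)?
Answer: -100671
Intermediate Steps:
u = -291 (u = -194 + (-13 - 84) = -194 - 97 = -291)
346*u + O(11, v(5)) = 346*(-291) + 15 = -100686 + 15 = -100671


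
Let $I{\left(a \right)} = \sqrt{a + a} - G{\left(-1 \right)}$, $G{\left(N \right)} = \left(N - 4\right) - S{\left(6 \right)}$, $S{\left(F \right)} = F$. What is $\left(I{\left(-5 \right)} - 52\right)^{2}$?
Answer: $\left(41 - i \sqrt{10}\right)^{2} \approx 1671.0 - 259.31 i$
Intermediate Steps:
$G{\left(N \right)} = -10 + N$ ($G{\left(N \right)} = \left(N - 4\right) - 6 = \left(-4 + N\right) - 6 = -10 + N$)
$I{\left(a \right)} = 11 + \sqrt{2} \sqrt{a}$ ($I{\left(a \right)} = \sqrt{a + a} - \left(-10 - 1\right) = \sqrt{2 a} - -11 = \sqrt{2} \sqrt{a} + 11 = 11 + \sqrt{2} \sqrt{a}$)
$\left(I{\left(-5 \right)} - 52\right)^{2} = \left(\left(11 + \sqrt{2} \sqrt{-5}\right) - 52\right)^{2} = \left(\left(11 + \sqrt{2} i \sqrt{5}\right) - 52\right)^{2} = \left(\left(11 + i \sqrt{10}\right) - 52\right)^{2} = \left(-41 + i \sqrt{10}\right)^{2}$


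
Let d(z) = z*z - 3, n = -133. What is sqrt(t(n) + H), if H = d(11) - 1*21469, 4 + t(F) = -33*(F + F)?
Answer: I*sqrt(12577) ≈ 112.15*I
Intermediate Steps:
d(z) = -3 + z**2 (d(z) = z**2 - 3 = -3 + z**2)
t(F) = -4 - 66*F (t(F) = -4 - 33*(F + F) = -4 - 66*F)
H = -21351 (H = (-3 + 11**2) - 1*21469 = (-3 + 121) - 21469 = 118 - 21469 = -21351)
sqrt(t(n) + H) = sqrt((-4 - 66*(-133)) - 21351) = sqrt((-4 + 8778) - 21351) = sqrt(8774 - 21351) = sqrt(-12577) = I*sqrt(12577)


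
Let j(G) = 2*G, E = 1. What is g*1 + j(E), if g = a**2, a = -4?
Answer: 18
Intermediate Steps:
g = 16 (g = (-4)**2 = 16)
g*1 + j(E) = 16*1 + 2*1 = 16 + 2 = 18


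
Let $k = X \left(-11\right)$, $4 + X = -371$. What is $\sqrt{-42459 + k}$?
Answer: $i \sqrt{38334} \approx 195.79 i$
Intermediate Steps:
$X = -375$ ($X = -4 - 371 = -375$)
$k = 4125$ ($k = \left(-375\right) \left(-11\right) = 4125$)
$\sqrt{-42459 + k} = \sqrt{-42459 + 4125} = \sqrt{-38334} = i \sqrt{38334}$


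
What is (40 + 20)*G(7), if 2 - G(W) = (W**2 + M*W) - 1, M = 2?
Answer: -3600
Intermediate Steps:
G(W) = 3 - W**2 - 2*W (G(W) = 2 - ((W**2 + 2*W) - 1) = 2 - (-1 + W**2 + 2*W) = 2 + (1 - W**2 - 2*W) = 3 - W**2 - 2*W)
(40 + 20)*G(7) = (40 + 20)*(3 - 1*7**2 - 2*7) = 60*(3 - 1*49 - 14) = 60*(3 - 49 - 14) = 60*(-60) = -3600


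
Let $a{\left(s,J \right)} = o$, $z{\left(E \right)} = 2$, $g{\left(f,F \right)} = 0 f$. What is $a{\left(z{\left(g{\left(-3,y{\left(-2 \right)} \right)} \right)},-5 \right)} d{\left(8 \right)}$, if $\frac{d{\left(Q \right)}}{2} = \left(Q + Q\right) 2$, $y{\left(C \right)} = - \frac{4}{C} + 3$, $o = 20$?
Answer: $1280$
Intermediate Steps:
$y{\left(C \right)} = 3 - \frac{4}{C}$
$g{\left(f,F \right)} = 0$
$a{\left(s,J \right)} = 20$
$d{\left(Q \right)} = 8 Q$ ($d{\left(Q \right)} = 2 \left(Q + Q\right) 2 = 2 \cdot 2 Q 2 = 2 \cdot 4 Q = 8 Q$)
$a{\left(z{\left(g{\left(-3,y{\left(-2 \right)} \right)} \right)},-5 \right)} d{\left(8 \right)} = 20 \cdot 8 \cdot 8 = 20 \cdot 64 = 1280$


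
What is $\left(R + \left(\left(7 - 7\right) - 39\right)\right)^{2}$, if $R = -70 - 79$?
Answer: $35344$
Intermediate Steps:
$R = -149$
$\left(R + \left(\left(7 - 7\right) - 39\right)\right)^{2} = \left(-149 + \left(\left(7 - 7\right) - 39\right)\right)^{2} = \left(-149 + \left(0 - 39\right)\right)^{2} = \left(-149 - 39\right)^{2} = \left(-188\right)^{2} = 35344$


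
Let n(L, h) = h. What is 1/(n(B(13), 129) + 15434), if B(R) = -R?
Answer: 1/15563 ≈ 6.4255e-5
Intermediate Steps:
1/(n(B(13), 129) + 15434) = 1/(129 + 15434) = 1/15563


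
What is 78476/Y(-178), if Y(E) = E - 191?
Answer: -78476/369 ≈ -212.67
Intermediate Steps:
Y(E) = -191 + E
78476/Y(-178) = 78476/(-191 - 178) = 78476/(-369) = 78476*(-1/369) = -78476/369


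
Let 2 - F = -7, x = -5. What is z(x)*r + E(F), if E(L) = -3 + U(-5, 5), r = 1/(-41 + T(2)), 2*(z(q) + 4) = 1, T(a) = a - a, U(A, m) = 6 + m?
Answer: 663/82 ≈ 8.0854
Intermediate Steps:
F = 9 (F = 2 - 1*(-7) = 2 + 7 = 9)
T(a) = 0
z(q) = -7/2 (z(q) = -4 + (1/2)*1 = -4 + 1/2 = -7/2)
r = -1/41 (r = 1/(-41 + 0) = 1/(-41) = -1/41 ≈ -0.024390)
E(L) = 8 (E(L) = -3 + (6 + 5) = -3 + 11 = 8)
z(x)*r + E(F) = -7/2*(-1/41) + 8 = 7/82 + 8 = 663/82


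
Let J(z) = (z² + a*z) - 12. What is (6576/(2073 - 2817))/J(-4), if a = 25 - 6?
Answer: 137/1116 ≈ 0.12276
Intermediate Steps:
a = 19
J(z) = -12 + z² + 19*z (J(z) = (z² + 19*z) - 12 = -12 + z² + 19*z)
(6576/(2073 - 2817))/J(-4) = (6576/(2073 - 2817))/(-12 + (-4)² + 19*(-4)) = (6576/(-744))/(-12 + 16 - 76) = (6576*(-1/744))/(-72) = -274/31*(-1/72) = 137/1116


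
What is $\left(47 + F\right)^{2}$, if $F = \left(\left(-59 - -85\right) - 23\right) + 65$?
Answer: $13225$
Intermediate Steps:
$F = 68$ ($F = \left(\left(-59 + 85\right) - 23\right) + 65 = \left(26 - 23\right) + 65 = 3 + 65 = 68$)
$\left(47 + F\right)^{2} = \left(47 + 68\right)^{2} = 115^{2} = 13225$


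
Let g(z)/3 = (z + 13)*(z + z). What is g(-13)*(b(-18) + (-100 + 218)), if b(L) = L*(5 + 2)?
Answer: 0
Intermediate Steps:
g(z) = 6*z*(13 + z) (g(z) = 3*((z + 13)*(z + z)) = 3*((13 + z)*(2*z)) = 3*(2*z*(13 + z)) = 6*z*(13 + z))
b(L) = 7*L (b(L) = L*7 = 7*L)
g(-13)*(b(-18) + (-100 + 218)) = (6*(-13)*(13 - 13))*(7*(-18) + (-100 + 218)) = (6*(-13)*0)*(-126 + 118) = 0*(-8) = 0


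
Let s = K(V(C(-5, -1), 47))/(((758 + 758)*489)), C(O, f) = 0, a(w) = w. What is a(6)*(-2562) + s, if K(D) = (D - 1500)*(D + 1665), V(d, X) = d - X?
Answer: -5699067787/370662 ≈ -15375.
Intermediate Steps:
K(D) = (-1500 + D)*(1665 + D)
s = -1251523/370662 (s = (-2497500 + (0 - 1*47)² + 165*(0 - 1*47))/(((758 + 758)*489)) = (-2497500 + (0 - 47)² + 165*(0 - 47))/((1516*489)) = (-2497500 + (-47)² + 165*(-47))/741324 = (-2497500 + 2209 - 7755)*(1/741324) = -2503046*1/741324 = -1251523/370662 ≈ -3.3765)
a(6)*(-2562) + s = 6*(-2562) - 1251523/370662 = -15372 - 1251523/370662 = -5699067787/370662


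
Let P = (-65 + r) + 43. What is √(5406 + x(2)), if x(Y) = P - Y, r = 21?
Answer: √5403 ≈ 73.505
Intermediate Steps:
P = -1 (P = (-65 + 21) + 43 = -44 + 43 = -1)
x(Y) = -1 - Y
√(5406 + x(2)) = √(5406 + (-1 - 1*2)) = √(5406 + (-1 - 2)) = √(5406 - 3) = √5403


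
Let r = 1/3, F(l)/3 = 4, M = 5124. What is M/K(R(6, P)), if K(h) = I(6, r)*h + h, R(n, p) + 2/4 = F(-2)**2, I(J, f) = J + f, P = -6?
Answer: 2196/451 ≈ 4.8692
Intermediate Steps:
F(l) = 12 (F(l) = 3*4 = 12)
r = 1/3 ≈ 0.33333
R(n, p) = 287/2 (R(n, p) = -1/2 + 12**2 = -1/2 + 144 = 287/2)
K(h) = 22*h/3 (K(h) = (6 + 1/3)*h + h = 19*h/3 + h = 22*h/3)
M/K(R(6, P)) = 5124/(((22/3)*(287/2))) = 5124/(3157/3) = 5124*(3/3157) = 2196/451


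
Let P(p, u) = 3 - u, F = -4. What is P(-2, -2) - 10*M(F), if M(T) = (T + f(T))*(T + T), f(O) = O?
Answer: -635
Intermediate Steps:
M(T) = 4*T**2 (M(T) = (T + T)*(T + T) = (2*T)*(2*T) = 4*T**2)
P(-2, -2) - 10*M(F) = (3 - 1*(-2)) - 40*(-4)**2 = (3 + 2) - 40*16 = 5 - 10*64 = 5 - 640 = -635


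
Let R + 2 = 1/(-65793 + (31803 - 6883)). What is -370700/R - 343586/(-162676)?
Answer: 1232416600594171/6649137486 ≈ 1.8535e+5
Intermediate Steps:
R = -81747/40873 (R = -2 + 1/(-65793 + (31803 - 6883)) = -2 + 1/(-65793 + 24920) = -2 + 1/(-40873) = -2 - 1/40873 = -81747/40873 ≈ -2.0000)
-370700/R - 343586/(-162676) = -370700/(-81747/40873) - 343586/(-162676) = -370700*(-40873/81747) - 343586*(-1/162676) = 15151621100/81747 + 171793/81338 = 1232416600594171/6649137486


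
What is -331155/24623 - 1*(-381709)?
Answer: 9398489552/24623 ≈ 3.8170e+5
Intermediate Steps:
-331155/24623 - 1*(-381709) = -331155*1/24623 + 381709 = -331155/24623 + 381709 = 9398489552/24623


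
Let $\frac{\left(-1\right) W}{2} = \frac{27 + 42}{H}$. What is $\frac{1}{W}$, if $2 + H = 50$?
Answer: $- \frac{8}{23} \approx -0.34783$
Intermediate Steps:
$H = 48$ ($H = -2 + 50 = 48$)
$W = - \frac{23}{8}$ ($W = - 2 \frac{27 + 42}{48} = - 2 \cdot \frac{1}{48} \cdot 69 = \left(-2\right) \frac{23}{16} = - \frac{23}{8} \approx -2.875$)
$\frac{1}{W} = \frac{1}{- \frac{23}{8}} = - \frac{8}{23}$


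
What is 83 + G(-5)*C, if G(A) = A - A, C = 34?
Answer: 83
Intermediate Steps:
G(A) = 0
83 + G(-5)*C = 83 + 0*34 = 83 + 0 = 83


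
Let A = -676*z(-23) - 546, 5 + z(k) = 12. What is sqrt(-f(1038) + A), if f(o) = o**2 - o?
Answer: 2*I*sqrt(270421) ≈ 1040.0*I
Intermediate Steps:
z(k) = 7 (z(k) = -5 + 12 = 7)
A = -5278 (A = -676*7 - 546 = -4732 - 546 = -5278)
sqrt(-f(1038) + A) = sqrt(-1038*(-1 + 1038) - 5278) = sqrt(-1038*1037 - 5278) = sqrt(-1*1076406 - 5278) = sqrt(-1076406 - 5278) = sqrt(-1081684) = 2*I*sqrt(270421)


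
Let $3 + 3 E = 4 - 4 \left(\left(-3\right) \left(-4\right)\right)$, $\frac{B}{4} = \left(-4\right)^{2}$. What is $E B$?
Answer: $- \frac{3008}{3} \approx -1002.7$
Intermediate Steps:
$B = 64$ ($B = 4 \left(-4\right)^{2} = 4 \cdot 16 = 64$)
$E = - \frac{47}{3}$ ($E = -1 + \frac{4 - 4 \left(\left(-3\right) \left(-4\right)\right)}{3} = -1 + \frac{4 - 48}{3} = -1 + \frac{1}{3} \left(-44\right) = -1 - \frac{44}{3} = - \frac{47}{3} \approx -15.667$)
$E B = \left(- \frac{47}{3}\right) 64 = - \frac{3008}{3}$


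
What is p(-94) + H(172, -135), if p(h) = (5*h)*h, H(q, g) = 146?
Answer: 44326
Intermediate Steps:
p(h) = 5*h**2
p(-94) + H(172, -135) = 5*(-94)**2 + 146 = 5*8836 + 146 = 44180 + 146 = 44326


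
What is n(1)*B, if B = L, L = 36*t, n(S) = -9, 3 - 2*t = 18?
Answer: 2430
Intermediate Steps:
t = -15/2 (t = 3/2 - ½*18 = 3/2 - 9 = -15/2 ≈ -7.5000)
L = -270 (L = 36*(-15/2) = -270)
B = -270
n(1)*B = -9*(-270) = 2430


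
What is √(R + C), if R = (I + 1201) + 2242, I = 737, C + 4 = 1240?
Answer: 2*√1354 ≈ 73.594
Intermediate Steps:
C = 1236 (C = -4 + 1240 = 1236)
R = 4180 (R = (737 + 1201) + 2242 = 1938 + 2242 = 4180)
√(R + C) = √(4180 + 1236) = √5416 = 2*√1354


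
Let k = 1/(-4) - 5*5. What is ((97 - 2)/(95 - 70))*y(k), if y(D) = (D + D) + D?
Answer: -5757/20 ≈ -287.85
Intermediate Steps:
k = -101/4 (k = -1/4 - 25 = -101/4 ≈ -25.250)
y(D) = 3*D (y(D) = 2*D + D = 3*D)
((97 - 2)/(95 - 70))*y(k) = ((97 - 2)/(95 - 70))*(3*(-101/4)) = (95/25)*(-303/4) = (95*(1/25))*(-303/4) = (19/5)*(-303/4) = -5757/20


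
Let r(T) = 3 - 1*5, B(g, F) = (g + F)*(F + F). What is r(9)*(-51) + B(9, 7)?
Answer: 326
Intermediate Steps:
B(g, F) = 2*F*(F + g) (B(g, F) = (F + g)*(2*F) = 2*F*(F + g))
r(T) = -2 (r(T) = 3 - 5 = -2)
r(9)*(-51) + B(9, 7) = -2*(-51) + 2*7*(7 + 9) = 102 + 2*7*16 = 102 + 224 = 326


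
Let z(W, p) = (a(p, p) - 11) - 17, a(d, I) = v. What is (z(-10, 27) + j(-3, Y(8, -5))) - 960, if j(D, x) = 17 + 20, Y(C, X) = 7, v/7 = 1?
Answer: -944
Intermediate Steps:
v = 7 (v = 7*1 = 7)
a(d, I) = 7
z(W, p) = -21 (z(W, p) = (7 - 11) - 17 = -4 - 17 = -21)
j(D, x) = 37
(z(-10, 27) + j(-3, Y(8, -5))) - 960 = (-21 + 37) - 960 = 16 - 960 = -944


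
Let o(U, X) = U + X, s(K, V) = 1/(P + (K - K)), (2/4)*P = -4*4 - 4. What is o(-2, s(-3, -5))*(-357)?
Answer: 28917/40 ≈ 722.92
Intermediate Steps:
P = -40 (P = 2*(-4*4 - 4) = 2*(-16 - 4) = 2*(-20) = -40)
s(K, V) = -1/40 (s(K, V) = 1/(-40 + (K - K)) = 1/(-40 + 0) = 1/(-40) = -1/40)
o(-2, s(-3, -5))*(-357) = (-2 - 1/40)*(-357) = -81/40*(-357) = 28917/40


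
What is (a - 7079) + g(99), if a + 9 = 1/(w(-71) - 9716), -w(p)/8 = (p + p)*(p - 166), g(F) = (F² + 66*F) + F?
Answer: 2607048007/278948 ≈ 9346.0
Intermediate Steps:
g(F) = F² + 67*F
w(p) = -16*p*(-166 + p) (w(p) = -8*(p + p)*(p - 166) = -8*2*p*(-166 + p) = -16*p*(-166 + p))
a = -2510533/278948 (a = -9 + 1/(16*(-71)*(166 - 1*(-71)) - 9716) = -9 + 1/(16*(-71)*(166 + 71) - 9716) = -9 + 1/(16*(-71)*237 - 9716) = -9 + 1/(-269232 - 9716) = -9 + 1/(-278948) = -9 - 1/278948 = -2510533/278948 ≈ -9.0000)
(a - 7079) + g(99) = (-2510533/278948 - 7079) + 99*(67 + 99) = -1977183425/278948 + 99*166 = -1977183425/278948 + 16434 = 2607048007/278948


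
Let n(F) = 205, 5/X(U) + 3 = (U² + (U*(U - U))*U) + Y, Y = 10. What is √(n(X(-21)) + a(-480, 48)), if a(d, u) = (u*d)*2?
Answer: 5*I*√1835 ≈ 214.18*I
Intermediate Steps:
X(U) = 5/(7 + U²) (X(U) = 5/(-3 + ((U² + (U*(U - U))*U) + 10)) = 5/(-3 + ((U² + (U*0)*U) + 10)) = 5/(-3 + ((U² + 0*U) + 10)) = 5/(-3 + ((U² + 0) + 10)) = 5/(-3 + (U² + 10)) = 5/(-3 + (10 + U²)) = 5/(7 + U²))
a(d, u) = 2*d*u (a(d, u) = (d*u)*2 = 2*d*u)
√(n(X(-21)) + a(-480, 48)) = √(205 + 2*(-480)*48) = √(205 - 46080) = √(-45875) = 5*I*√1835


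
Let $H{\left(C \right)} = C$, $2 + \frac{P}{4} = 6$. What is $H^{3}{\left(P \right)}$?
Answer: $4096$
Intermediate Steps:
$P = 16$ ($P = -8 + 4 \cdot 6 = -8 + 24 = 16$)
$H^{3}{\left(P \right)} = 16^{3} = 4096$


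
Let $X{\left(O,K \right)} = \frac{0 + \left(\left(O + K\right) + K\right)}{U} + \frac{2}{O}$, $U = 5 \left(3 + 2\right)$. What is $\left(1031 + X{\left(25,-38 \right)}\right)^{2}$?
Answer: $\frac{661827076}{625} \approx 1.0589 \cdot 10^{6}$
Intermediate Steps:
$U = 25$ ($U = 5 \cdot 5 = 25$)
$X{\left(O,K \right)} = \frac{2}{O} + \frac{O}{25} + \frac{2 K}{25}$ ($X{\left(O,K \right)} = \frac{0 + \left(\left(O + K\right) + K\right)}{25} + \frac{2}{O} = \left(0 + \left(\left(K + O\right) + K\right)\right) \frac{1}{25} + \frac{2}{O} = \left(0 + \left(O + 2 K\right)\right) \frac{1}{25} + \frac{2}{O} = \left(O + 2 K\right) \frac{1}{25} + \frac{2}{O} = \left(\frac{O}{25} + \frac{2 K}{25}\right) + \frac{2}{O} = \frac{2}{O} + \frac{O}{25} + \frac{2 K}{25}$)
$\left(1031 + X{\left(25,-38 \right)}\right)^{2} = \left(1031 + \frac{50 + 25 \left(25 + 2 \left(-38\right)\right)}{25 \cdot 25}\right)^{2} = \left(1031 + \frac{1}{25} \cdot \frac{1}{25} \left(50 + 25 \left(25 - 76\right)\right)\right)^{2} = \left(1031 + \frac{1}{25} \cdot \frac{1}{25} \left(50 + 25 \left(-51\right)\right)\right)^{2} = \left(1031 + \frac{1}{25} \cdot \frac{1}{25} \left(50 - 1275\right)\right)^{2} = \left(1031 + \frac{1}{25} \cdot \frac{1}{25} \left(-1225\right)\right)^{2} = \left(1031 - \frac{49}{25}\right)^{2} = \left(\frac{25726}{25}\right)^{2} = \frac{661827076}{625}$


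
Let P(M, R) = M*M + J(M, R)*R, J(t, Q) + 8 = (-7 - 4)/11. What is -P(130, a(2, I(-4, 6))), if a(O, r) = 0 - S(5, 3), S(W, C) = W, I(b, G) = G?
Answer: -16945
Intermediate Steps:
J(t, Q) = -9 (J(t, Q) = -8 + (-7 - 4)/11 = -8 - 11*1/11 = -8 - 1 = -9)
a(O, r) = -5 (a(O, r) = 0 - 1*5 = 0 - 5 = -5)
P(M, R) = M² - 9*R (P(M, R) = M*M - 9*R = M² - 9*R)
-P(130, a(2, I(-4, 6))) = -(130² - 9*(-5)) = -(16900 + 45) = -1*16945 = -16945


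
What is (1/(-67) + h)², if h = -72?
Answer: 23280625/4489 ≈ 5186.1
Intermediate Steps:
(1/(-67) + h)² = (1/(-67) - 72)² = (-1/67 - 72)² = (-4825/67)² = 23280625/4489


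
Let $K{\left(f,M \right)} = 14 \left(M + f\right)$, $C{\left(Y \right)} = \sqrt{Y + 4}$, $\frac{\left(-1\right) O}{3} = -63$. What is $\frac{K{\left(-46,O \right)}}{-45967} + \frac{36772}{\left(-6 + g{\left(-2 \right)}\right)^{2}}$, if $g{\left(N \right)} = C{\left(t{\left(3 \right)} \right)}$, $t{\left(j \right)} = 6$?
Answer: $\frac{19438094688}{7768423} + \frac{110316 \sqrt{10}}{169} \approx 4566.4$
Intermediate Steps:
$O = 189$ ($O = \left(-3\right) \left(-63\right) = 189$)
$C{\left(Y \right)} = \sqrt{4 + Y}$
$g{\left(N \right)} = \sqrt{10}$ ($g{\left(N \right)} = \sqrt{4 + 6} = \sqrt{10}$)
$K{\left(f,M \right)} = 14 M + 14 f$
$\frac{K{\left(-46,O \right)}}{-45967} + \frac{36772}{\left(-6 + g{\left(-2 \right)}\right)^{2}} = \frac{14 \cdot 189 + 14 \left(-46\right)}{-45967} + \frac{36772}{\left(-6 + \sqrt{10}\right)^{2}} = \left(2646 - 644\right) \left(- \frac{1}{45967}\right) + \frac{36772}{\left(-6 + \sqrt{10}\right)^{2}} = 2002 \left(- \frac{1}{45967}\right) + \frac{36772}{\left(-6 + \sqrt{10}\right)^{2}} = - \frac{2002}{45967} + \frac{36772}{\left(-6 + \sqrt{10}\right)^{2}}$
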